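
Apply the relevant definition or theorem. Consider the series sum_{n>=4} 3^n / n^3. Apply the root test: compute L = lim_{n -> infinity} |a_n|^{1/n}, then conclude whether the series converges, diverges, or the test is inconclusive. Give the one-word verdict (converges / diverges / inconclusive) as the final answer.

Let a_n denote the general term. Form |a_n|^(1/n) and simplify:
|a_n|^(1/n) = 3/n^(3/n)
Take the limit as n -> infinity: L = 3.
Since L = 3 > 1, the root test implies divergence.

diverges


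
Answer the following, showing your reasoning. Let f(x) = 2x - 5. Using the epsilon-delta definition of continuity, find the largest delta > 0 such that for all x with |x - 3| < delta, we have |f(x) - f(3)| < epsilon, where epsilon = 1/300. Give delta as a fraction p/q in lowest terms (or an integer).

We compute f(3) = 2*(3) - 5 = 1.
|f(x) - f(3)| = |2x - 5 - (1)| = |2(x - 3)| = 2|x - 3|.
We need 2|x - 3| < 1/300, i.e. |x - 3| < 1/300 / 2 = 1/600.
So any delta <= 1/600 works. Conversely, if delta > 1/600, then x = 3 + 1/600 satisfies |x - 3| = 1/600 < delta but |f(x) - f(3)| = 2 * 1/600 = 1/300, which is not < 1/300; so no larger delta works.
Hence the largest such delta is 1/600.

1/600


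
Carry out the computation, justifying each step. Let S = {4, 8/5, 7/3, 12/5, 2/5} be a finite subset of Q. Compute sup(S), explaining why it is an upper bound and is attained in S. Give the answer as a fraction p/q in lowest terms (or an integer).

S is finite, so sup(S) = max(S).
Sorted decreasing:
4, 12/5, 7/3, 8/5, 2/5
The extremum is 4.
For every x in S, x <= 4. And 4 is in S, so it is attained.
Therefore sup(S) = 4.

4


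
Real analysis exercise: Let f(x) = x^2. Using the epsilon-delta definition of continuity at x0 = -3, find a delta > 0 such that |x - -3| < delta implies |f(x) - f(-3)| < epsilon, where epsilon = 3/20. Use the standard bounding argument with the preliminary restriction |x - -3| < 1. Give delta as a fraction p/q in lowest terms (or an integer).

Factor: |x^2 - (-3)^2| = |x - -3| * |x + -3|.
Impose |x - -3| < 1 first. Then |x + -3| = |(x - -3) + 2*(-3)| <= |x - -3| + 2*|-3| < 1 + 6 = 7.
So |x^2 - (-3)^2| < delta * 7.
We need delta * 7 <= 3/20, i.e. delta <= 3/20/7 = 3/140.
Since 3/140 < 1, this is tighter than 1; take delta = 3/140.
So delta = 3/140 works.

3/140


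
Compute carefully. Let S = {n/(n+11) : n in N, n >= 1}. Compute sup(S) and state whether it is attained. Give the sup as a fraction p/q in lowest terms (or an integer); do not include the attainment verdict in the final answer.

Analysis:
- Values: 1/12, 2/13, 3/14, 4/15, ... strictly increasing.
- Minimum is 1/12 (n=1); inf = 1/12 (attained).
- n/(n+11) = 1 - 11/(n+11) -> 1 from below as n -> infinity, and never equals 1.
- So sup = 1 (not attained).
Conclusion: sup(S) = 1, not attained in S.

1


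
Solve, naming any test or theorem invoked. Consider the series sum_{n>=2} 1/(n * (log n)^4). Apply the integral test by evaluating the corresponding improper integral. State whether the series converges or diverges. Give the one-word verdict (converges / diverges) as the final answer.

Let f(x) = 1/(x*log(x)^4). Then f is positive, continuous, and decreasing on [2, infinity), so the integral test applies.
Compute the improper integral int_{2}^infinity f(x) dx:
  antiderivative F(x) = -1/(3*log(x)^3).
  F(x) -> 0 as x -> infinity.  int = 0 - F(2) = 1/(3*log(2)^3) < infinity. By the integral test, the series converges.

converges


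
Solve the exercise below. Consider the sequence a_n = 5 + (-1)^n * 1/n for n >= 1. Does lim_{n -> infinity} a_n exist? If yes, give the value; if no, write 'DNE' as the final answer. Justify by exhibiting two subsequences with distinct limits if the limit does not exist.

Examine the behaviour of a_n along subsequences.
Even-n subsequence a_{2k} = 5 + 1/(2k) -> 5. Odd-n subsequence a_{2k+1} = 5 - 1/(2k+1) -> 5. Both tend to 5, which suggests the limit is 5; verify directly.
|a_n - 5| = |(-1)^n * 1/n| = 1/n for every n >= 1.
Given epsilon > 0, choose a positive integer N > 1/epsilon. Then for all n >= N, |a_n - 5| = 1/n <= 1/N < epsilon.
So by the definition of the limit, lim a_n exists and equals 5.

5


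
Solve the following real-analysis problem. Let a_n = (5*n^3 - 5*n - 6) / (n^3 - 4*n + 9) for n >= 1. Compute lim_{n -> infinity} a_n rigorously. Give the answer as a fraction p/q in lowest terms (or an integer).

Divide numerator and denominator by n^3, the highest power:
numerator / n^3 = 5 - 5/n^2 - 6/n^3
denominator / n^3 = 1 - 4/n^2 + 9/n^3
As n -> infinity, all terms of the form c/n^k (k >= 1) tend to 0.
So numerator / n^3 -> 5 and denominator / n^3 -> 1.
Therefore lim a_n = 5.

5


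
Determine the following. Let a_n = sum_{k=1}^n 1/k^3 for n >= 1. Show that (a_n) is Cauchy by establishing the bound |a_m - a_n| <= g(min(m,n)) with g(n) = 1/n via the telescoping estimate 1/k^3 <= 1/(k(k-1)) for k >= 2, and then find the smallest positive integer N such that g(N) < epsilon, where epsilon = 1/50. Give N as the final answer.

For m > n >= 1: |a_m - a_n| = sum_{k=n+1}^m 1/k^3.
Use 1/k^3 <= 1/(k(k-1)) = 1/(k-1) - 1/k for k >= 2 (which holds since k^3 >= k^2 >= k(k-1) for k >= 2):
sum_{k=n+1}^m 1/k^3 <= sum_{k=n+1}^m (1/(k-1) - 1/k) = 1/n - 1/m <= 1/n.
By symmetry the same bound holds with n,m swapped, so |a_m - a_n| <= 1/min(m,n) = g(min(m,n)). Since g(n) -> 0, (a_n) is Cauchy.
Now solve g(N) < 1/50: 1/N < 1/50 <=> N > 1/(1/50) = 50.
The smallest integer strictly greater than 50 is N = 51.
Check: g(51) = 1/51 < 1/50; g(50) = 1/50 >= 1/50. So N = 51.

51


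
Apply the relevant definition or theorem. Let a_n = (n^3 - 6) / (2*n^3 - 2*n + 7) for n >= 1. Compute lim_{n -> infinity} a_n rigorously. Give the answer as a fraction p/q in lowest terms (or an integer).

Divide numerator and denominator by n^3, the highest power:
numerator / n^3 = 1 - 6/n^3
denominator / n^3 = 2 - 2/n^2 + 7/n^3
As n -> infinity, all terms of the form c/n^k (k >= 1) tend to 0.
So numerator / n^3 -> 1 and denominator / n^3 -> 2.
Therefore lim a_n = 1/2.

1/2


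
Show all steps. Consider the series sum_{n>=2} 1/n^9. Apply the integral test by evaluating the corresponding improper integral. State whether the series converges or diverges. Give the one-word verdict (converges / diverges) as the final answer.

Let f(x) = x^(-9). Then f is positive, continuous, and decreasing on [2, infinity), so the integral test applies.
Compute the improper integral int_{2}^infinity f(x) dx:
  antiderivative F(x) = -1/(8*x^8).
  As x -> infinity, F(x) -> 0 (since p = 9 > 1).
  So int = F(infinity) - F(2) = 0 - (-1/2048) = 1/2048.
  Finite, so by the integral test, the series converges.

converges


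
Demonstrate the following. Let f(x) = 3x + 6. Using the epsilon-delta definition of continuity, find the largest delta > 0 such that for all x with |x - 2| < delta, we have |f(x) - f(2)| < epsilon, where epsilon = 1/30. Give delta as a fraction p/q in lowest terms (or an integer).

We compute f(2) = 3*(2) + 6 = 12.
|f(x) - f(2)| = |3x + 6 - (12)| = |3(x - 2)| = 3|x - 2|.
We need 3|x - 2| < 1/30, i.e. |x - 2| < 1/30 / 3 = 1/90.
So any delta <= 1/90 works. Conversely, if delta > 1/90, then x = 2 + 1/90 satisfies |x - 2| = 1/90 < delta but |f(x) - f(2)| = 3 * 1/90 = 1/30, which is not < 1/30; so no larger delta works.
Hence the largest such delta is 1/90.

1/90


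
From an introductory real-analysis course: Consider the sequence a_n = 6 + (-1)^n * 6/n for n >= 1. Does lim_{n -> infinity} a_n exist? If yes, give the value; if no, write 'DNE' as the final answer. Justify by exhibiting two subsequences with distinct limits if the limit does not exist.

Examine the behaviour of a_n along subsequences.
Even-n subsequence a_{2k} = 6 + 6/(2k) -> 6. Odd-n subsequence a_{2k+1} = 6 - 6/(2k+1) -> 6. Both tend to 6, which suggests the limit is 6; verify directly.
|a_n - 6| = |(-1)^n * 6/n| = 6/n for every n >= 1.
Given epsilon > 0, choose a positive integer N > 6/epsilon. Then for all n >= N, |a_n - 6| = 6/n <= 6/N < epsilon.
So by the definition of the limit, lim a_n exists and equals 6.

6


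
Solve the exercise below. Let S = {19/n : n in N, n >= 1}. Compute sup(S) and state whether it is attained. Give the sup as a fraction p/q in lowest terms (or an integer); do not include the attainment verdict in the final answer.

Analysis:
- Values: 19, 19/2, 19/3, 19/4, ... strictly decreasing.
- The maximum is 19 (n=1); sup = 19 (attained).
- The set is bounded below by 0; 19/n -> 0 so 0 is the greatest lower bound.
- 0 is not in the set, so inf = 0 is not attained.
Conclusion: sup(S) = 19, attained in S.

19


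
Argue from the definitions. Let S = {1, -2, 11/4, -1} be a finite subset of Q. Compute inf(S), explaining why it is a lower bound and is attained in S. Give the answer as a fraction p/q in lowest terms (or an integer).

S is finite, so inf(S) = min(S).
Sorted increasing:
-2, -1, 1, 11/4
The extremum is -2.
For every x in S, x >= -2. And -2 is in S, so it is attained.
Therefore inf(S) = -2.

-2


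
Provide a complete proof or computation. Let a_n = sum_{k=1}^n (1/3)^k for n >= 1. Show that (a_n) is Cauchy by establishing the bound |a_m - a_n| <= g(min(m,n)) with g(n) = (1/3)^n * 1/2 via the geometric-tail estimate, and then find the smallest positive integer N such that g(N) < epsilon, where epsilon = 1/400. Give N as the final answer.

For m > n >= 1: |a_m - a_n| = sum_{k=n+1}^m (1/3)^k < sum_{k=n+1}^infinity (1/3)^k = (1/3)^(n+1) / (1 - 1/3) = (1/3)^n * (1/3) * (3/2) = (1/3)^n * 1/2.
So g(n) = (1/3)^n / 2. Since g(n) -> 0, (a_n) is Cauchy.
Now solve g(N) < 1/400: (1/3)^N / 2 < 1/400 <=> 3^N > 1 / (2 * 1/400) = 200.
Check powers of 3: 3^4 = 81 <= 200, 3^5 = 243 > 200.
So the smallest such N is 5. Check: g(5) = 1/(2 * 243) = 1/486 < 1/400.

5


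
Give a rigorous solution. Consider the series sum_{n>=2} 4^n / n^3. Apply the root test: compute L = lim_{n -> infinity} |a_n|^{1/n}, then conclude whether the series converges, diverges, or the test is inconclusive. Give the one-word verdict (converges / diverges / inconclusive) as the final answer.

Let a_n denote the general term. Form |a_n|^(1/n) and simplify:
|a_n|^(1/n) = 4/n^(3/n)
Take the limit as n -> infinity: L = 4.
Since L = 4 > 1, the root test implies divergence.

diverges


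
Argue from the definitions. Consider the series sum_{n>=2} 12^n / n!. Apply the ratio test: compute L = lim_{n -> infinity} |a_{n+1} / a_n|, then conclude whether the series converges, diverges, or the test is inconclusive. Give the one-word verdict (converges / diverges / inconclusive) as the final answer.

Let a_n denote the general term. Form the ratio a_{n+1}/a_n and simplify:
a_{n+1}/a_n = 12/(n + 1)
Take the limit as n -> infinity: L = 0.
Since L = 0 < 1, the ratio test implies the series converges.

converges


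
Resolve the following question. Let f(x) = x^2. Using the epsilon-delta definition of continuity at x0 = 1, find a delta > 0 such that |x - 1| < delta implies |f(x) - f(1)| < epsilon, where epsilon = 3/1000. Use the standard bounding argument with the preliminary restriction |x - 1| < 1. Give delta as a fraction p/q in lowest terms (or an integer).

Factor: |x^2 - (1)^2| = |x - 1| * |x + 1|.
Impose |x - 1| < 1 first. Then |x + 1| = |(x - 1) + 2*(1)| <= |x - 1| + 2*|1| < 1 + 2 = 3.
So |x^2 - (1)^2| < delta * 3.
We need delta * 3 <= 3/1000, i.e. delta <= 3/1000/3 = 1/1000.
Since 1/1000 < 1, this is tighter than 1; take delta = 1/1000.
So delta = 1/1000 works.

1/1000


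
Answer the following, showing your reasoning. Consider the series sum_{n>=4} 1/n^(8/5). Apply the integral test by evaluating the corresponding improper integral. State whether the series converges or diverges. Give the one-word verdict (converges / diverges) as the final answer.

Let f(x) = x^(-8/5). Then f is positive, continuous, and decreasing on [4, infinity), so the integral test applies.
Compute the improper integral int_{4}^infinity f(x) dx:
  antiderivative F(x) = -5/(3*x^(3/5)).
  As x -> infinity, F(x) -> 0 (since p = 8/5 > 1).
  So int = F(infinity) - F(4) = 0 - (-5*2^(4/5)/12) = 5*2^(4/5)/12.
  Finite, so by the integral test, the series converges.

converges


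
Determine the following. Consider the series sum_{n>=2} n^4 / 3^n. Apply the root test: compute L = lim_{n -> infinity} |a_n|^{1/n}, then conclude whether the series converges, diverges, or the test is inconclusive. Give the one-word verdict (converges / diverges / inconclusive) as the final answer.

Let a_n denote the general term. Form |a_n|^(1/n) and simplify:
|a_n|^(1/n) = n^(4/n)/3
Take the limit as n -> infinity: L = 1/3.
Since L = 1/3 < 1, the root test implies convergence.

converges


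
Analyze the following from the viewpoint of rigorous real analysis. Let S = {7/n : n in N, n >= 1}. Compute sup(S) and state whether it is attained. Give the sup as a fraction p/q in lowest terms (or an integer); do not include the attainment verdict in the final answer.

Analysis:
- Values: 7, 7/2, 7/3, 7/4, ... strictly decreasing.
- The maximum is 7 (n=1); sup = 7 (attained).
- The set is bounded below by 0; 7/n -> 0 so 0 is the greatest lower bound.
- 0 is not in the set, so inf = 0 is not attained.
Conclusion: sup(S) = 7, attained in S.

7


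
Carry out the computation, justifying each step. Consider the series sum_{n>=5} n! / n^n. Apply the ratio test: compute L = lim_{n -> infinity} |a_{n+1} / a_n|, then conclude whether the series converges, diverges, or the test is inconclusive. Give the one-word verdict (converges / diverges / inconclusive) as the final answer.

Let a_n denote the general term. Form the ratio a_{n+1}/a_n and simplify:
a_{n+1}/a_n = (n/(n + 1))^n
Take the limit as n -> infinity: L = exp(-1).
Since L = exp(-1) < 1, the ratio test implies the series converges.

converges


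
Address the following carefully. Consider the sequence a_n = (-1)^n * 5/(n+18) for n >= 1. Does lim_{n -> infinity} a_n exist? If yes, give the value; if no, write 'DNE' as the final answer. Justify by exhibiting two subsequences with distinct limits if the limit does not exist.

Examine the behaviour of a_n along subsequences.
Even-n subsequence a_{2k} = 5/(2k+18) -> 0. Odd-n subsequence a_{2k+1} = -5/(2k+19) -> 0. Both tend to 0, which suggests the limit is 0; verify directly.
|a_n - 0| = 5/(n+18) < 5/n for every n >= 1.
Given epsilon > 0, choose a positive integer N > 5/epsilon. Then for all n >= N, |a_n| < 5/n <= 5/N < epsilon.
So by the definition of the limit, lim a_n exists and equals 0.

0


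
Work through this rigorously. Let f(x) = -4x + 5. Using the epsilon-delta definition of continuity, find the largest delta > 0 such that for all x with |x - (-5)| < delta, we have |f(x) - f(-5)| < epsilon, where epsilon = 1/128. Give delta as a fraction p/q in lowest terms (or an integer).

We compute f(-5) = -4*(-5) + 5 = 25.
|f(x) - f(-5)| = |-4x + 5 - (25)| = |-4(x - (-5))| = 4|x - (-5)|.
We need 4|x - (-5)| < 1/128, i.e. |x - (-5)| < 1/128 / 4 = 1/512.
So any delta <= 1/512 works. Conversely, if delta > 1/512, then x = -5 + 1/512 satisfies |x - (-5)| = 1/512 < delta but |f(x) - f(-5)| = 4 * 1/512 = 1/128, which is not < 1/128; so no larger delta works.
Hence the largest such delta is 1/512.

1/512


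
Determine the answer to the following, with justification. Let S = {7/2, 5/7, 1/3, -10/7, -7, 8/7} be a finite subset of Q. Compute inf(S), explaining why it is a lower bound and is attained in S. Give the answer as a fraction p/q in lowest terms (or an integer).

S is finite, so inf(S) = min(S).
Sorted increasing:
-7, -10/7, 1/3, 5/7, 8/7, 7/2
The extremum is -7.
For every x in S, x >= -7. And -7 is in S, so it is attained.
Therefore inf(S) = -7.

-7


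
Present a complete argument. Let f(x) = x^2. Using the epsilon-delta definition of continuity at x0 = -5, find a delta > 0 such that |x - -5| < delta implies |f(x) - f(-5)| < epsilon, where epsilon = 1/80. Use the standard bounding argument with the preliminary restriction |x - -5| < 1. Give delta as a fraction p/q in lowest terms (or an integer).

Factor: |x^2 - (-5)^2| = |x - -5| * |x + -5|.
Impose |x - -5| < 1 first. Then |x + -5| = |(x - -5) + 2*(-5)| <= |x - -5| + 2*|-5| < 1 + 10 = 11.
So |x^2 - (-5)^2| < delta * 11.
We need delta * 11 <= 1/80, i.e. delta <= 1/80/11 = 1/880.
Since 1/880 < 1, this is tighter than 1; take delta = 1/880.
So delta = 1/880 works.

1/880


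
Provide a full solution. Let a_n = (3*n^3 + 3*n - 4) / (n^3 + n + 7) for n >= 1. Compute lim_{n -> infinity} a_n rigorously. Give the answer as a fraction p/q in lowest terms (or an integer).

Divide numerator and denominator by n^3, the highest power:
numerator / n^3 = 3 + 3/n^2 - 4/n^3
denominator / n^3 = 1 + n^(-2) + 7/n^3
As n -> infinity, all terms of the form c/n^k (k >= 1) tend to 0.
So numerator / n^3 -> 3 and denominator / n^3 -> 1.
Therefore lim a_n = 3.

3


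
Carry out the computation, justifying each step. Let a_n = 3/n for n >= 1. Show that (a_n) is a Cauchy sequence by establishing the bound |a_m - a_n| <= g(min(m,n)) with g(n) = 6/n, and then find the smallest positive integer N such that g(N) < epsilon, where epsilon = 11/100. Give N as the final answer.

For any m, n >= 1, by the triangle inequality:
|a_m - a_n| = |3/m - 3/n| <= 3*1/m + 3*1/n <= 6/min(m,n).
So g(n) = 6/n bounds the Cauchy difference. Since g(n) -> 0, (a_n) is Cauchy.
Now solve g(N) < 11/100: 6/N < 11/100 <=> N > 6 / (11/100) = 600/11.
The smallest integer strictly greater than 600/11 is N = 55.
Check: g(55) = 6/55 = 6/55 < 11/100; g(54) = 1/9 >= 11/100. So N = 55.

55


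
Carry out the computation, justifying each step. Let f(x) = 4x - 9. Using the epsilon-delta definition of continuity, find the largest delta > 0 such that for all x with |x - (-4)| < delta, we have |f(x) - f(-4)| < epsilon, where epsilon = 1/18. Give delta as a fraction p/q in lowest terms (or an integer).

We compute f(-4) = 4*(-4) - 9 = -25.
|f(x) - f(-4)| = |4x - 9 - (-25)| = |4(x - (-4))| = 4|x - (-4)|.
We need 4|x - (-4)| < 1/18, i.e. |x - (-4)| < 1/18 / 4 = 1/72.
So any delta <= 1/72 works. Conversely, if delta > 1/72, then x = -4 + 1/72 satisfies |x - (-4)| = 1/72 < delta but |f(x) - f(-4)| = 4 * 1/72 = 1/18, which is not < 1/18; so no larger delta works.
Hence the largest such delta is 1/72.

1/72


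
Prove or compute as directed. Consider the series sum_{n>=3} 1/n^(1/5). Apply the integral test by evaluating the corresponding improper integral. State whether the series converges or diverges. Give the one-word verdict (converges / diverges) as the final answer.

Let f(x) = x^(-1/5). Then f is positive, continuous, and decreasing on [3, infinity), so the integral test applies.
Compute the improper integral int_{3}^infinity f(x) dx:
  antiderivative F(x) = 5*x^(4/5)/4.
  As x -> infinity, F(x) -> infinity (since p = 1/5 < 1).
  So the integral diverges. By the integral test, the series diverges.

diverges


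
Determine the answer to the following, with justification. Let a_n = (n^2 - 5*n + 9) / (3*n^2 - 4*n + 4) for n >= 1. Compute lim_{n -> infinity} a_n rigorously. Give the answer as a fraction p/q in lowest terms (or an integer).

Divide numerator and denominator by n^2, the highest power:
numerator / n^2 = 1 - 5/n + 9/n^2
denominator / n^2 = 3 - 4/n + 4/n^2
As n -> infinity, all terms of the form c/n^k (k >= 1) tend to 0.
So numerator / n^2 -> 1 and denominator / n^2 -> 3.
Therefore lim a_n = 1/3.

1/3


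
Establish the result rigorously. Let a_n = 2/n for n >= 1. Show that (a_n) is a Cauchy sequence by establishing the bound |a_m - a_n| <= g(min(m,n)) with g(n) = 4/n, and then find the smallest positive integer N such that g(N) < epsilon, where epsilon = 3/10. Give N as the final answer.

For any m, n >= 1, by the triangle inequality:
|a_m - a_n| = |2/m - 2/n| <= 2*1/m + 2*1/n <= 4/min(m,n).
So g(n) = 4/n bounds the Cauchy difference. Since g(n) -> 0, (a_n) is Cauchy.
Now solve g(N) < 3/10: 4/N < 3/10 <=> N > 4 / (3/10) = 40/3.
The smallest integer strictly greater than 40/3 is N = 14.
Check: g(14) = 4/14 = 2/7 < 3/10; g(13) = 4/13 >= 3/10. So N = 14.

14


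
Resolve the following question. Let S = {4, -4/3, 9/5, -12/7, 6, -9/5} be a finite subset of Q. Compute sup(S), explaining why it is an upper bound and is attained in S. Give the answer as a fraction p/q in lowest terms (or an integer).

S is finite, so sup(S) = max(S).
Sorted decreasing:
6, 4, 9/5, -4/3, -12/7, -9/5
The extremum is 6.
For every x in S, x <= 6. And 6 is in S, so it is attained.
Therefore sup(S) = 6.

6


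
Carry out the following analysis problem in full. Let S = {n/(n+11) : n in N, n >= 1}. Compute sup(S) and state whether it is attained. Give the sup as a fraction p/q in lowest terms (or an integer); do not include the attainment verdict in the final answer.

Analysis:
- Values: 1/12, 2/13, 3/14, 4/15, ... strictly increasing.
- Minimum is 1/12 (n=1); inf = 1/12 (attained).
- n/(n+11) = 1 - 11/(n+11) -> 1 from below as n -> infinity, and never equals 1.
- So sup = 1 (not attained).
Conclusion: sup(S) = 1, not attained in S.

1


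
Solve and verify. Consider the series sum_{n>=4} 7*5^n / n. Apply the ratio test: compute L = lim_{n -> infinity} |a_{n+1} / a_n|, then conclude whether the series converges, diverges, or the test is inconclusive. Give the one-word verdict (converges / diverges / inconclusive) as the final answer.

Let a_n denote the general term. Form the ratio a_{n+1}/a_n and simplify:
a_{n+1}/a_n = 5*n/(n + 1)
Take the limit as n -> infinity: L = 5.
Since L = 5 > 1 (or L = infinity), the ratio test implies the series diverges.

diverges


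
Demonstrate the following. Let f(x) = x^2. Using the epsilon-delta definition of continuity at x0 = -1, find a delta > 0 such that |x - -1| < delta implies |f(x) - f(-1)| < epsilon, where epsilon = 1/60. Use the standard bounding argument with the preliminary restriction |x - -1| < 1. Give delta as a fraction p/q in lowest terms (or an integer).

Factor: |x^2 - (-1)^2| = |x - -1| * |x + -1|.
Impose |x - -1| < 1 first. Then |x + -1| = |(x - -1) + 2*(-1)| <= |x - -1| + 2*|-1| < 1 + 2 = 3.
So |x^2 - (-1)^2| < delta * 3.
We need delta * 3 <= 1/60, i.e. delta <= 1/60/3 = 1/180.
Since 1/180 < 1, this is tighter than 1; take delta = 1/180.
So delta = 1/180 works.

1/180


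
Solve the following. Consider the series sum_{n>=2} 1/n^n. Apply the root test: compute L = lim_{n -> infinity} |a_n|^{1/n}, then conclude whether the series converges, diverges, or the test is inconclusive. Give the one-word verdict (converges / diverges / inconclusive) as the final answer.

Let a_n denote the general term. Form |a_n|^(1/n) and simplify:
|a_n|^(1/n) = 1/n
Take the limit as n -> infinity: L = 0.
Since L = 0 < 1, the root test implies convergence.

converges


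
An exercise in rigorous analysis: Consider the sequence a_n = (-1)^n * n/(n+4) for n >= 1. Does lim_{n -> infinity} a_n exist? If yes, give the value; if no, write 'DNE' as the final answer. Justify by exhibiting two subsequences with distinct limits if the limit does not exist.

Examine the behaviour of a_n along subsequences.
a_{2k} = 2k/(2k+4) -> 1. a_{2k+1} = -(2k+1)/(2k+5) -> -1.
Since these two subsequential limits are 1 and -1, distinct, the full sequence cannot converge (a convergent sequence has all subsequences tending to the same limit). So lim a_n does not exist.

DNE


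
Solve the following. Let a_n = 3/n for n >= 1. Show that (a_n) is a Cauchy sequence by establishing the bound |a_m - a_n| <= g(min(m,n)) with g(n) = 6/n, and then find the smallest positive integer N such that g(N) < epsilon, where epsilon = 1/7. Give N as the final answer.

For any m, n >= 1, by the triangle inequality:
|a_m - a_n| = |3/m - 3/n| <= 3*1/m + 3*1/n <= 6/min(m,n).
So g(n) = 6/n bounds the Cauchy difference. Since g(n) -> 0, (a_n) is Cauchy.
Now solve g(N) < 1/7: 6/N < 1/7 <=> N > 6 / (1/7) = 42.
The smallest integer strictly greater than 42 is N = 43.
Check: g(43) = 6/43 = 6/43 < 1/7; g(42) = 1/7 >= 1/7. So N = 43.

43


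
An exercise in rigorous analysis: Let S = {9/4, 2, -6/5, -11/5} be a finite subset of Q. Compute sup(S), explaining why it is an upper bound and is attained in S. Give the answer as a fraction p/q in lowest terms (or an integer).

S is finite, so sup(S) = max(S).
Sorted decreasing:
9/4, 2, -6/5, -11/5
The extremum is 9/4.
For every x in S, x <= 9/4. And 9/4 is in S, so it is attained.
Therefore sup(S) = 9/4.

9/4


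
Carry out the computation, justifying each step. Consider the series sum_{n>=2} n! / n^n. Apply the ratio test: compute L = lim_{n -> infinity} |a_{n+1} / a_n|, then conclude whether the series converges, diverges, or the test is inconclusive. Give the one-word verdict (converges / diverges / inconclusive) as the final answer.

Let a_n denote the general term. Form the ratio a_{n+1}/a_n and simplify:
a_{n+1}/a_n = (n/(n + 1))^n
Take the limit as n -> infinity: L = exp(-1).
Since L = exp(-1) < 1, the ratio test implies the series converges.

converges


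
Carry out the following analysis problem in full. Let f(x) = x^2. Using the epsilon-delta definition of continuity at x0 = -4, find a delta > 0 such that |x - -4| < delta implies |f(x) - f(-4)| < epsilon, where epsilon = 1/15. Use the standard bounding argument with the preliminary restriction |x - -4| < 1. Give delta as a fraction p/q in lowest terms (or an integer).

Factor: |x^2 - (-4)^2| = |x - -4| * |x + -4|.
Impose |x - -4| < 1 first. Then |x + -4| = |(x - -4) + 2*(-4)| <= |x - -4| + 2*|-4| < 1 + 8 = 9.
So |x^2 - (-4)^2| < delta * 9.
We need delta * 9 <= 1/15, i.e. delta <= 1/15/9 = 1/135.
Since 1/135 < 1, this is tighter than 1; take delta = 1/135.
So delta = 1/135 works.

1/135


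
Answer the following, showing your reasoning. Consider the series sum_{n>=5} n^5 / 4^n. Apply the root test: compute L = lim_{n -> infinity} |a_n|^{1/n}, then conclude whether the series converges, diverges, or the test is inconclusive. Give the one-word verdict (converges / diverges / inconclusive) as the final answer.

Let a_n denote the general term. Form |a_n|^(1/n) and simplify:
|a_n|^(1/n) = n^(5/n)/4
Take the limit as n -> infinity: L = 1/4.
Since L = 1/4 < 1, the root test implies convergence.

converges


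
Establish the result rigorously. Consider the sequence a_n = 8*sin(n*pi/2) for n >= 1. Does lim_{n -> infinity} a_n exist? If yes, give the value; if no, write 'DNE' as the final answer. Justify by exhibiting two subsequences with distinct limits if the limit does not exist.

Examine the behaviour of a_n along subsequences.
a_{4k+1} = 8*sin(pi/2 + 2k*pi) = 8 -> 8. a_{4k+3} = 8*sin(3pi/2 + 2k*pi) = -8 -> -8.
Since these two subsequential limits are 8 and -8, distinct, the full sequence cannot converge (a convergent sequence has all subsequences tending to the same limit). So lim a_n does not exist.

DNE


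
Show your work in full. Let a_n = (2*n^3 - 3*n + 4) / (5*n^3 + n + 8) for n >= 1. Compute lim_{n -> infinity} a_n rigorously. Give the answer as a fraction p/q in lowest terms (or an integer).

Divide numerator and denominator by n^3, the highest power:
numerator / n^3 = 2 - 3/n^2 + 4/n^3
denominator / n^3 = 5 + n^(-2) + 8/n^3
As n -> infinity, all terms of the form c/n^k (k >= 1) tend to 0.
So numerator / n^3 -> 2 and denominator / n^3 -> 5.
Therefore lim a_n = 2/5.

2/5


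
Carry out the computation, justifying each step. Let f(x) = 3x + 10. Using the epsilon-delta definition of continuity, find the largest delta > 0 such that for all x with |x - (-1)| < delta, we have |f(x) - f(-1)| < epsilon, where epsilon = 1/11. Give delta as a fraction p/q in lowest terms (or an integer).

We compute f(-1) = 3*(-1) + 10 = 7.
|f(x) - f(-1)| = |3x + 10 - (7)| = |3(x - (-1))| = 3|x - (-1)|.
We need 3|x - (-1)| < 1/11, i.e. |x - (-1)| < 1/11 / 3 = 1/33.
So any delta <= 1/33 works. Conversely, if delta > 1/33, then x = -1 + 1/33 satisfies |x - (-1)| = 1/33 < delta but |f(x) - f(-1)| = 3 * 1/33 = 1/11, which is not < 1/11; so no larger delta works.
Hence the largest such delta is 1/33.

1/33


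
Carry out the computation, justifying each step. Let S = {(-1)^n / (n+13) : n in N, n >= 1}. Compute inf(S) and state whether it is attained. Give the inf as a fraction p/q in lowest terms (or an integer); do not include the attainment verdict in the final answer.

Analysis:
- Values: -1/14, 1/15, -1/16, 1/17, -1/18, ...
- Positive terms (even n): 1/(2+13), 1/(4+13), ... decreasing -> max = 1/15 (n=2).
- Negative terms (odd n): -1/(1+13), -1/(3+13), ... increasing -> min = -1/14 (n=1).
- So sup = 1/15 (attained at n=2); inf = -1/14 (attained at n=1).
Conclusion: inf(S) = -1/14, attained in S.

-1/14


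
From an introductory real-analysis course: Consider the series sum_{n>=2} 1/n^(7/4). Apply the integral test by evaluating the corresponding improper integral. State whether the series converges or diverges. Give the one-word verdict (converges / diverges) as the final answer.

Let f(x) = x^(-7/4). Then f is positive, continuous, and decreasing on [2, infinity), so the integral test applies.
Compute the improper integral int_{2}^infinity f(x) dx:
  antiderivative F(x) = -4/(3*x^(3/4)).
  As x -> infinity, F(x) -> 0 (since p = 7/4 > 1).
  So int = F(infinity) - F(2) = 0 - (-2*2^(1/4)/3) = 2*2^(1/4)/3.
  Finite, so by the integral test, the series converges.

converges


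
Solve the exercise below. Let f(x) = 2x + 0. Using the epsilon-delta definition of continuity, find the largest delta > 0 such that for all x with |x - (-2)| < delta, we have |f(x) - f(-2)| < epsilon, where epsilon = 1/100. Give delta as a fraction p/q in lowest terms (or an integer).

We compute f(-2) = 2*(-2) + 0 = -4.
|f(x) - f(-2)| = |2x + 0 - (-4)| = |2(x - (-2))| = 2|x - (-2)|.
We need 2|x - (-2)| < 1/100, i.e. |x - (-2)| < 1/100 / 2 = 1/200.
So any delta <= 1/200 works. Conversely, if delta > 1/200, then x = -2 + 1/200 satisfies |x - (-2)| = 1/200 < delta but |f(x) - f(-2)| = 2 * 1/200 = 1/100, which is not < 1/100; so no larger delta works.
Hence the largest such delta is 1/200.

1/200


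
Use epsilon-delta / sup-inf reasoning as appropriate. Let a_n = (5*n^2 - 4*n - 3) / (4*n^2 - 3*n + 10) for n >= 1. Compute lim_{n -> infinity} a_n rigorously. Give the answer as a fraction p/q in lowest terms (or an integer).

Divide numerator and denominator by n^2, the highest power:
numerator / n^2 = 5 - 4/n - 3/n^2
denominator / n^2 = 4 - 3/n + 10/n^2
As n -> infinity, all terms of the form c/n^k (k >= 1) tend to 0.
So numerator / n^2 -> 5 and denominator / n^2 -> 4.
Therefore lim a_n = 5/4.

5/4


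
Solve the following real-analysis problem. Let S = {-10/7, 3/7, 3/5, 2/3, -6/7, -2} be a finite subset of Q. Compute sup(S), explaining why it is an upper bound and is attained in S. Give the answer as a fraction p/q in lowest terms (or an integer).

S is finite, so sup(S) = max(S).
Sorted decreasing:
2/3, 3/5, 3/7, -6/7, -10/7, -2
The extremum is 2/3.
For every x in S, x <= 2/3. And 2/3 is in S, so it is attained.
Therefore sup(S) = 2/3.

2/3


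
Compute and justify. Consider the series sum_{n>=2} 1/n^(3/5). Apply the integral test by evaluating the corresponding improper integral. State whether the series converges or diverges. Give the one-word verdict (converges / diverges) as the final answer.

Let f(x) = x^(-3/5). Then f is positive, continuous, and decreasing on [2, infinity), so the integral test applies.
Compute the improper integral int_{2}^infinity f(x) dx:
  antiderivative F(x) = 5*x^(2/5)/2.
  As x -> infinity, F(x) -> infinity (since p = 3/5 < 1).
  So the integral diverges. By the integral test, the series diverges.

diverges


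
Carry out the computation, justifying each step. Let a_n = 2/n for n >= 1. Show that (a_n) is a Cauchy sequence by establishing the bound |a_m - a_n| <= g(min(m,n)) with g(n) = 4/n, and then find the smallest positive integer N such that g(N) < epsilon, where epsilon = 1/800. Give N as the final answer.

For any m, n >= 1, by the triangle inequality:
|a_m - a_n| = |2/m - 2/n| <= 2*1/m + 2*1/n <= 4/min(m,n).
So g(n) = 4/n bounds the Cauchy difference. Since g(n) -> 0, (a_n) is Cauchy.
Now solve g(N) < 1/800: 4/N < 1/800 <=> N > 4 / (1/800) = 3200.
The smallest integer strictly greater than 3200 is N = 3201.
Check: g(3201) = 4/3201 = 4/3201 < 1/800; g(3200) = 1/800 >= 1/800. So N = 3201.

3201


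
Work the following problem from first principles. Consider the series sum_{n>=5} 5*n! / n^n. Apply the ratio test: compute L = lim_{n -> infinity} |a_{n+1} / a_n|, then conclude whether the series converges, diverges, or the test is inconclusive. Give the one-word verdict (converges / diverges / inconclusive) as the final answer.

Let a_n denote the general term. Form the ratio a_{n+1}/a_n and simplify:
a_{n+1}/a_n = (n/(n + 1))^n
Take the limit as n -> infinity: L = exp(-1).
Since L = exp(-1) < 1, the ratio test implies the series converges.

converges


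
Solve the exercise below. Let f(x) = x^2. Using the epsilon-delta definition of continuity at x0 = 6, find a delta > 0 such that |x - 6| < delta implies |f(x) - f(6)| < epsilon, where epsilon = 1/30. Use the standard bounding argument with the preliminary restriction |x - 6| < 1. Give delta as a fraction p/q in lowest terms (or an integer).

Factor: |x^2 - (6)^2| = |x - 6| * |x + 6|.
Impose |x - 6| < 1 first. Then |x + 6| = |(x - 6) + 2*(6)| <= |x - 6| + 2*|6| < 1 + 12 = 13.
So |x^2 - (6)^2| < delta * 13.
We need delta * 13 <= 1/30, i.e. delta <= 1/30/13 = 1/390.
Since 1/390 < 1, this is tighter than 1; take delta = 1/390.
So delta = 1/390 works.

1/390


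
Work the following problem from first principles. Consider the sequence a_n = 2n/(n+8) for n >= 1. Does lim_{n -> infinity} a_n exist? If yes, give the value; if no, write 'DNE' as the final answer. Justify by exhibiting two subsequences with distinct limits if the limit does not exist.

Examine the behaviour of a_n along subsequences.
Even-n subsequence a_{2k} = 2(2k)/(2k+8) -> 2. Odd-n subsequence a_{2k+1} = 2(2k+1)/(2k+9) -> 2. Both tend to 2, which suggests the limit is 2; verify directly.
|a_n - 2| = |2n - 2(n+8)| / (n+8) = 16/(n+8) < 16/n for every n >= 1.
Given epsilon > 0, choose a positive integer N > 16/epsilon. Then for all n >= N, |a_n - 2| < 16/n <= 16/N < epsilon.
So by the definition of the limit, lim a_n exists and equals 2.

2


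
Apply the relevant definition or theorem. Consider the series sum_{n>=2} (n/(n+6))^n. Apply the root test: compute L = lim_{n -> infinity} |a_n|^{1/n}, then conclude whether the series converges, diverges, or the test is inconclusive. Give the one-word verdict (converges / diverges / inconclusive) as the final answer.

Let a_n denote the general term. Form |a_n|^(1/n) and simplify:
|a_n|^(1/n) = n/(n + 6)
Take the limit as n -> infinity: L = 1.
Since L = 1, the root test is inconclusive. (In fact a_n = (n/(n+6))^n -> e^(-6) != 0, so the nth-term test shows divergence; but the root test itself gives no conclusion.)

inconclusive


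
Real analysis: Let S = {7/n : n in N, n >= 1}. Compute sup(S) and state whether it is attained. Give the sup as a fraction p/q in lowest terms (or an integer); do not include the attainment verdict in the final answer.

Analysis:
- Values: 7, 7/2, 7/3, 7/4, ... strictly decreasing.
- The maximum is 7 (n=1); sup = 7 (attained).
- The set is bounded below by 0; 7/n -> 0 so 0 is the greatest lower bound.
- 0 is not in the set, so inf = 0 is not attained.
Conclusion: sup(S) = 7, attained in S.

7


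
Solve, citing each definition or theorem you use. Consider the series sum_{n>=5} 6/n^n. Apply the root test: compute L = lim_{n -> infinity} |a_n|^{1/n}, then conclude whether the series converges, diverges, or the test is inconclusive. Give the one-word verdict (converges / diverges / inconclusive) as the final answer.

Let a_n denote the general term. Form |a_n|^(1/n) and simplify:
|a_n|^(1/n) = 6^(1/n)/n
Take the limit as n -> infinity: L = 0.
Since L = 0 < 1, the root test implies convergence.

converges


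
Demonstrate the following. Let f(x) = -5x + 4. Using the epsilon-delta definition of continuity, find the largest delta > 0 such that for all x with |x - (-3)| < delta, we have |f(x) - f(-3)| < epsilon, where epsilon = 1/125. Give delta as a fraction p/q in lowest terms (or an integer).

We compute f(-3) = -5*(-3) + 4 = 19.
|f(x) - f(-3)| = |-5x + 4 - (19)| = |-5(x - (-3))| = 5|x - (-3)|.
We need 5|x - (-3)| < 1/125, i.e. |x - (-3)| < 1/125 / 5 = 1/625.
So any delta <= 1/625 works. Conversely, if delta > 1/625, then x = -3 + 1/625 satisfies |x - (-3)| = 1/625 < delta but |f(x) - f(-3)| = 5 * 1/625 = 1/125, which is not < 1/125; so no larger delta works.
Hence the largest such delta is 1/625.

1/625


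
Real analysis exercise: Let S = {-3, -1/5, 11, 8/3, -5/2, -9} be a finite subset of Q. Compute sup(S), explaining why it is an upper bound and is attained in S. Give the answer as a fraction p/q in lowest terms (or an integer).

S is finite, so sup(S) = max(S).
Sorted decreasing:
11, 8/3, -1/5, -5/2, -3, -9
The extremum is 11.
For every x in S, x <= 11. And 11 is in S, so it is attained.
Therefore sup(S) = 11.

11


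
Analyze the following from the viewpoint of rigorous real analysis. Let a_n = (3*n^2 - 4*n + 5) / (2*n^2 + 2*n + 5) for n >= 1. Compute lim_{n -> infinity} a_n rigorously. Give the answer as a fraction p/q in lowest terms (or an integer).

Divide numerator and denominator by n^2, the highest power:
numerator / n^2 = 3 - 4/n + 5/n^2
denominator / n^2 = 2 + 2/n + 5/n^2
As n -> infinity, all terms of the form c/n^k (k >= 1) tend to 0.
So numerator / n^2 -> 3 and denominator / n^2 -> 2.
Therefore lim a_n = 3/2.

3/2


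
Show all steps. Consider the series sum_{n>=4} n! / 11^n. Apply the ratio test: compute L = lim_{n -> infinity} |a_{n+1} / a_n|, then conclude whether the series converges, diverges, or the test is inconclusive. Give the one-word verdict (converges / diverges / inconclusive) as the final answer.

Let a_n denote the general term. Form the ratio a_{n+1}/a_n and simplify:
a_{n+1}/a_n = n/11 + 1/11
Take the limit as n -> infinity: L = infinity.
Since L = infinity > 1 (or L = infinity), the ratio test implies the series diverges.

diverges


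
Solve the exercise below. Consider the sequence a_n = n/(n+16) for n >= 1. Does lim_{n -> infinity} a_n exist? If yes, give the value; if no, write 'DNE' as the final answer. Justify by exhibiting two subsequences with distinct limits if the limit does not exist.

Examine the behaviour of a_n along subsequences.
Even-n subsequence a_{2k} = (2k)/(2k+16) -> 1. Odd-n subsequence a_{2k+1} = (2k+1)/(2k+17) -> 1. Both tend to 1, which suggests the limit is 1; verify directly.
|a_n - 1| = |n - (n+16)| / (n+16) = 16/(n+16) < 16/n for every n >= 1.
Given epsilon > 0, choose a positive integer N > 16/epsilon. Then for all n >= N, |a_n - 1| < 16/n <= 16/N < epsilon.
So by the definition of the limit, lim a_n exists and equals 1.

1


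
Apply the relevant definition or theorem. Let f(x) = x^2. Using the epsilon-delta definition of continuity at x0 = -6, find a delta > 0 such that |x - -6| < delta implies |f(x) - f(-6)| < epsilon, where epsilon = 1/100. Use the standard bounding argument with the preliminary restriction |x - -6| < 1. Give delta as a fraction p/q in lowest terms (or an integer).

Factor: |x^2 - (-6)^2| = |x - -6| * |x + -6|.
Impose |x - -6| < 1 first. Then |x + -6| = |(x - -6) + 2*(-6)| <= |x - -6| + 2*|-6| < 1 + 12 = 13.
So |x^2 - (-6)^2| < delta * 13.
We need delta * 13 <= 1/100, i.e. delta <= 1/100/13 = 1/1300.
Since 1/1300 < 1, this is tighter than 1; take delta = 1/1300.
So delta = 1/1300 works.

1/1300


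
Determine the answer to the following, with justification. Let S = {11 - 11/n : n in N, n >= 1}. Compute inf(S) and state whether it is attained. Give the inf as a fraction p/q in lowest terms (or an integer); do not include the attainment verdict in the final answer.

Analysis:
- Values: 0, 11/2, 22/3, 33/4, ... strictly increasing.
- Minimum is 0 (n=1); inf = 0 (attained).
- 11 - 11/n -> 11 from below; sup = 11, not attained.
Conclusion: inf(S) = 0, attained in S.

0


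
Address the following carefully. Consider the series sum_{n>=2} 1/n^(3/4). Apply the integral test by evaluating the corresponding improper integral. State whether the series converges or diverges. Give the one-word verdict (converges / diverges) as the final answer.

Let f(x) = x^(-3/4). Then f is positive, continuous, and decreasing on [2, infinity), so the integral test applies.
Compute the improper integral int_{2}^infinity f(x) dx:
  antiderivative F(x) = 4*x^(1/4).
  As x -> infinity, F(x) -> infinity (since p = 3/4 < 1).
  So the integral diverges. By the integral test, the series diverges.

diverges
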